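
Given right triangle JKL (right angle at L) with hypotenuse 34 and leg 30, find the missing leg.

By the Pythagorean theorem: KL^2 = JK^2 - JL^2
KL^2 = 34^2 - 30^2 = 1156 - 900 = 256
KL = sqrt(256) = 16

16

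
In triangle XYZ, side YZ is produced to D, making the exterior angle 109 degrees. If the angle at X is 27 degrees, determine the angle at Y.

By the exterior angle theorem: exterior angle = sum of remote interior angles.
109 = 27 + angle Y
angle Y = 109 - 27 = 82 degrees

82 degrees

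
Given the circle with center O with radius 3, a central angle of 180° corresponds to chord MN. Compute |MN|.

Chord length = 2r sin(θ/2)
= 2 × 3 × sin(180°/2)
= 2 × 3 × sin(90°)
= 6

6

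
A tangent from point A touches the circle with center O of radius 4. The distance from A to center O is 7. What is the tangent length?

The tangent, radius, and line from the external point to the center form a right triangle.
The right angle is where the tangent meets the radius.
By the Pythagorean theorem: tangent² + 4² = 7²
tangent² = 49 - 16 = 33
tangent = sqrt(33)

sqrt(33)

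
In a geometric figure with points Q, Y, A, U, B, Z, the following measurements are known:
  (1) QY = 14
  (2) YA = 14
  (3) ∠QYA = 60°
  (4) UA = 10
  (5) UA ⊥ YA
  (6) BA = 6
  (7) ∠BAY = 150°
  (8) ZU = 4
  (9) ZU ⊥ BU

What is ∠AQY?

Step 1: By the law of cosines on triangle QYA: QA² = 14² + 14² − 2·14·14·cos(60°) = 196, so QA = 14.
Step 2: By the inverse law of cosines on triangle AQY: cos(∠AQY) = (14² + 14² − 14²) / (2·14·14) = 196/392 = 0.5, so ∠AQY = 60°.

Therefore, the measure of angle ∠AQY = 60°.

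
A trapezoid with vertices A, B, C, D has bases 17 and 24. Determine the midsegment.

The midsegment of a trapezoid = (base1 + base2) / 2
midsegment = (17 + 24) / 2
midsegment = 41 / 2
midsegment = 41/2

41/2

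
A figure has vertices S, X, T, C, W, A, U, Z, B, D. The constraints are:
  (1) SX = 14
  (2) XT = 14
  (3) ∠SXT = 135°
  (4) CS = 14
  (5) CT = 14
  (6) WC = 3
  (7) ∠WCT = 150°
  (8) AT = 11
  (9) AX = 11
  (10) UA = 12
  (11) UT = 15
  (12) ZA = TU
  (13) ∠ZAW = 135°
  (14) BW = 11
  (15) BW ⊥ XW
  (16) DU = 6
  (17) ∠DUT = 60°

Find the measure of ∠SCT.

Step 1: By the law of cosines on triangle SXT: ST² = 14² + 14² − 2·14·14·cos(135°) = 669.19, so ST ≈ 25.87.
Step 2: By the inverse law of cosines on triangle SCT: cos(∠SCT) = (14² + 14² − 25.87²) / (2·14·14) = -277.19/392 = -0.7071, so ∠SCT = 135°.

Therefore, the measure of angle ∠SCT = 135°.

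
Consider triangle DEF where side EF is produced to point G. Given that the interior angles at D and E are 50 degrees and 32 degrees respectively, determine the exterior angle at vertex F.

Exterior angle = 50 + 32 = 82 degrees (exterior angle theorem).

82 degrees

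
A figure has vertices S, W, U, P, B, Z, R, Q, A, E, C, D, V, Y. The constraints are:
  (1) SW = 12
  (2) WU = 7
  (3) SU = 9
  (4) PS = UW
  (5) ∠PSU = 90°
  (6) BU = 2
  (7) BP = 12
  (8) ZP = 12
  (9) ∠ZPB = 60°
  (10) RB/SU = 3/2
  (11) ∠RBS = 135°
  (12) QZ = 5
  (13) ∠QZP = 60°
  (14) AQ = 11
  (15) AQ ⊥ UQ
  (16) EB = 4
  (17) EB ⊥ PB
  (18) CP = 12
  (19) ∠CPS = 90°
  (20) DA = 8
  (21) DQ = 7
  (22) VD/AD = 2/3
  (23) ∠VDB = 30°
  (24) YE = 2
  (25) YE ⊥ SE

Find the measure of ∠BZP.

Step 1: By the law of cosines on triangle ZPB: ZB² = 12² + 12² − 2·12·12·cos(60°) = 144, so ZB = 12.
Step 2: By the inverse law of cosines on triangle BZP: cos(∠BZP) = (12² + 12² − 12²) / (2·12·12) = 144/288 = 0.5, so ∠BZP = 60°.

Therefore, the measure of angle ∠BZP = 60°.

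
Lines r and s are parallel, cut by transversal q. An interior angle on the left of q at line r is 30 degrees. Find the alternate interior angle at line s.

Alternate interior angles formed by parallel lines and a transversal are equal.
The given angle is 30 degrees.
The alternate interior angle = 30 degrees.

30 degrees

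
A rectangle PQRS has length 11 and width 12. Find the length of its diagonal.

d = sqrt(11^2 + 12^2) = sqrt(265)

sqrt(265)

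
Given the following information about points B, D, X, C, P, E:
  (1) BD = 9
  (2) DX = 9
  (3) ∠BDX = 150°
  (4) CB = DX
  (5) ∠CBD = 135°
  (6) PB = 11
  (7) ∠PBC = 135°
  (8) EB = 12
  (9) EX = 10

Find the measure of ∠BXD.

Step 1: By the law of cosines on triangle XDB: XB² = 9² + 9² − 2·9·9·cos(150°) = 302.3, so XB ≈ 17.39.
Step 2: By the inverse law of cosines on triangle BXD: cos(∠BXD) = (17.39² + 9² − 9²) / (2·17.39·9) = 302.3/312.96 = 0.9659, so ∠BXD = 15°.

Therefore, the measure of angle ∠BXD = 15°.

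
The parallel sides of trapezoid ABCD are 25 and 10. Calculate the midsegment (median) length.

The midsegment of a trapezoid = (base1 + base2) / 2
midsegment = (25 + 10) / 2
midsegment = 35 / 2
midsegment = 35/2

35/2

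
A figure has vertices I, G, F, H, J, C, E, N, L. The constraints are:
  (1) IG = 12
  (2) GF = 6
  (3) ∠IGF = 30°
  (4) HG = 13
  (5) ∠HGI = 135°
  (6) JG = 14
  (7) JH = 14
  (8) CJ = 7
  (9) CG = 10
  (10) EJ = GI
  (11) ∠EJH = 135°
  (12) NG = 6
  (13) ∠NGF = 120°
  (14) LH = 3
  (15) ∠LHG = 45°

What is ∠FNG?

Step 1: By the law of cosines on triangle NGF: NF² = 6² + 6² − 2·6·6·cos(120°) = 108, so NF = 6·√3.
Step 2: By the inverse law of cosines on triangle FNG: cos(∠FNG) = ((6·√3)² + 6² − 6²) / (2·6·√3·6) = 108/124.71 = 0.866, so ∠FNG = 30°.

Therefore, the measure of angle ∠FNG = 30°.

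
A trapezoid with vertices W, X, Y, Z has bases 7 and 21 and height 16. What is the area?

A trapezoid's area equals the midsegment times the height.
The midsegment is (7 + 21) / 2 = 14.
Area = 14 * 16 = 224.

224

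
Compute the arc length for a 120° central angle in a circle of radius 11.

Arc length = 2π(11)(1/3) = 22*pi/3

22*pi/3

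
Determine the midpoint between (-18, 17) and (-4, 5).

M = ((x₁ + x₂)/2, (y₁ + y₂)/2)
= ((-18 + -4)/2, (17 + 5)/2)
= (-22/2, 22/2) = (-11, 11)

(-11, 11)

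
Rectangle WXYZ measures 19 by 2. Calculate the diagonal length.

A rectangle's diagonal splits it into two right triangles, with the diagonal as the hypotenuse.
By the Pythagorean theorem, d^2 = 19^2 + 2^2 = 365.
Therefore d = sqrt(365).

sqrt(365)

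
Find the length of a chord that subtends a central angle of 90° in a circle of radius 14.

Chord length = 2r sin(θ/2)
= 2 × 14 × sin(90°/2)
= 2 × 14 × sin(45°)
= 14*sqrt(2)

14*sqrt(2)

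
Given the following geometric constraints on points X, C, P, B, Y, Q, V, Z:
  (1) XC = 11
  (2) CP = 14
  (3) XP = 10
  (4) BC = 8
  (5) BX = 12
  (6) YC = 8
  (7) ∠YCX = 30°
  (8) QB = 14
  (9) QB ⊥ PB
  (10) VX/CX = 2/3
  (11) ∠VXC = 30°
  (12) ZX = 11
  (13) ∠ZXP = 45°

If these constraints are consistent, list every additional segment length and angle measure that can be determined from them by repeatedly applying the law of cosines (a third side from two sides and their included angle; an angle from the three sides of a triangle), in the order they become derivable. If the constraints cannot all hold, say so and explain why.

The constraints are consistent. Derivable facts, in order:
After 1 step:
- CV ≈ 5.92
- PZ ≈ 8.09
- XY ≈ 5.71
- ∠BCX = 76.53°
- ∠BXC = 40.42°
- ∠CBX = 63.06°
- ∠CPX = 51.32°
- ∠CXP = 83.48°
- ∠PCX = 45.21°
After 2 steps:
- ∠CVX = 111.74°
- ∠CXY = 44.49°
- ∠CYX = 105.51°
- ∠PZX = 60.94°
- ∠VCX = 38.26°
- ∠XPZ = 74.06°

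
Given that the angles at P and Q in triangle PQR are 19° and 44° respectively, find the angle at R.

The interior angles sum to 180°: angle R = 180 - 19 - 44 = 117°.
The triangle is obtuse (angles 19°, 44°, 117°).

117 degrees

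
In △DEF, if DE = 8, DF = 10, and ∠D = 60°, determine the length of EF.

By the law of cosines: EF^2 = DE^2 + DF^2 - 2*DE*DF*cos(D)
EF^2 = 8^2 + 10^2 - 2*8*10*cos(60°)
EF^2 = 64 + 100 - 160*(1/2)
EF^2 = 84
EF = 2*sqrt(21)

2*sqrt(21)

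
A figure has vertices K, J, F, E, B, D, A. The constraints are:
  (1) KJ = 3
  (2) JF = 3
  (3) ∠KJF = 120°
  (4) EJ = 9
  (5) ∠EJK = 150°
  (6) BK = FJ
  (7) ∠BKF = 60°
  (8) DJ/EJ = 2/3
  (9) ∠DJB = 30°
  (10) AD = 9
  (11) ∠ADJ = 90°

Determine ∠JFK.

Step 1: By the law of cosines on triangle FJK: FK² = 3² + 3² − 2·3·3·cos(120°) = 27, so FK = 3·√3.
Step 2: By the inverse law of cosines on triangle JFK: cos(∠JFK) = (3² + (3·√3)² − 3²) / (2·3·3·√3) = 27/31.18 = 0.866, so ∠JFK = 30°.

Therefore, the measure of angle ∠JFK = 30°.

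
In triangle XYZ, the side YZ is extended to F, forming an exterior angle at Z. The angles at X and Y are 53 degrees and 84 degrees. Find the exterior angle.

The interior angle at Z is 180 - 53 - 84 = 43 degrees.
The exterior angle and interior angle at Z are supplementary:
Exterior angle = 180 - 43 = 137 degrees.

137 degrees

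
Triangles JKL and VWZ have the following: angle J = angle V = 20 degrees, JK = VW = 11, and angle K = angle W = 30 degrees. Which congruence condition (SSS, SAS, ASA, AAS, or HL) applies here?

The given information provides:
angle J = angle V = 20 degrees, JK = VW = 11, and angle K = angle W = 30 degrees
This matches the ASA congruence theorem.
Two pairs of corresponding angles and the included side are equal (Angle-Side-Angle).

ASA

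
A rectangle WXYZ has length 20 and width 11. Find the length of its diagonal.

Using the Pythagorean theorem:
d² = 20² + 11² = 400 + 121 = 521
d = sqrt(521)

sqrt(521)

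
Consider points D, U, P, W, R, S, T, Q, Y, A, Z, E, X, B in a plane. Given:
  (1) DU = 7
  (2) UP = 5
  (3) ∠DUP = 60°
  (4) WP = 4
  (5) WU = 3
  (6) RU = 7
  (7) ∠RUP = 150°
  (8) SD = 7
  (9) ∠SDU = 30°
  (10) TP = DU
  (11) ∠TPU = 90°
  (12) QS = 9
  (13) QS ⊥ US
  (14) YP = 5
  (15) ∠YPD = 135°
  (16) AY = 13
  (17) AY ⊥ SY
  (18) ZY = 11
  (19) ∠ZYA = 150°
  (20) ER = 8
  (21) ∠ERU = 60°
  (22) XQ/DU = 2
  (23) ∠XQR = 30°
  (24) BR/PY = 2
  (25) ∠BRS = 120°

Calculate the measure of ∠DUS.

Step 1: By the law of cosines on triangle UDS: US² = 7² + 7² − 2·7·7·cos(30°) = 13.13, so US ≈ 3.62.
Step 2: By the inverse law of cosines on triangle DUS: cos(∠DUS) = (7² + 3.62² − 7²) / (2·7·3.62) = 13.13/50.73 = 0.2588, so ∠DUS = 75°.

Therefore, the measure of angle ∠DUS = 75°.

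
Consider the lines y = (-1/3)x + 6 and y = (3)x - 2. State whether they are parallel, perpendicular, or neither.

Slope of line 1: m1 = -1/3
Slope of line 2: m2 = 3
m1 * m2 = (-1/3) * (3) = -1 = -1, so the lines are perpendicular.

Perpendicular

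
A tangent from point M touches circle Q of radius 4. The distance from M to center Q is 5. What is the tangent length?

tangent = √(d² - r²) = √(5² - 4²) = √(25 - 16) = √9 = 3

3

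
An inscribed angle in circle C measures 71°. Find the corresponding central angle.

Central angle = 2 × 71° = 142° (inscribed angle theorem).

142°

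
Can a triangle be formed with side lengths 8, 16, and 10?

Yes.
The triangle inequality requires that the sum of any two sides exceeds the third.
Here 8 + 10 = 18 > 16, so the condition is met.

Yes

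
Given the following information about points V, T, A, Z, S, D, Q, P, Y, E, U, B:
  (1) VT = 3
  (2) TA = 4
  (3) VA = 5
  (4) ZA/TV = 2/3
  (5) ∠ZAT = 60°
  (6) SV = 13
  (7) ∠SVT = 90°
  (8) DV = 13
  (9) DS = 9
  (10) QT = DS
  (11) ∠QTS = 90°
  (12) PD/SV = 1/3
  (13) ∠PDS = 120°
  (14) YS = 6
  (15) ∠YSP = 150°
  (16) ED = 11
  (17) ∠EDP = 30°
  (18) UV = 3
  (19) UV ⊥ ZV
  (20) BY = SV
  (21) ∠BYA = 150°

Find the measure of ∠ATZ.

From the given relations: ZA = 2/3·TV = 2/3·3 = 2.
Step 1: By the law of cosines on triangle TAZ: TZ² = 4² + 2² − 2·4·2·cos(60°) = 12, so TZ = 2·√3.
Step 2: By the inverse law of cosines on triangle ATZ: cos(∠ATZ) = (4² + (2·√3)² − 2²) / (2·4·2·√3) = 24/27.71 = 0.866, so ∠ATZ = 30°.

Therefore, the measure of angle ∠ATZ = 30°.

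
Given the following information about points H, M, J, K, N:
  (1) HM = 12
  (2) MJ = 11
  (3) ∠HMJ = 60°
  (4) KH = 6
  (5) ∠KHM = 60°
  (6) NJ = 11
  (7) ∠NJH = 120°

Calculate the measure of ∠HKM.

Step 1: By the law of cosines on triangle KHM: KM² = 6² + 12² − 2·6·12·cos(60°) = 108, so KM = 6·√3.
Step 2: By the inverse law of cosines on triangle HKM: cos(∠HKM) = (6² + (6·√3)² − 12²) / (2·6·6·√3) = 0/124.71 = 0, so ∠HKM = 90°.

Therefore, the measure of angle ∠HKM = 90°.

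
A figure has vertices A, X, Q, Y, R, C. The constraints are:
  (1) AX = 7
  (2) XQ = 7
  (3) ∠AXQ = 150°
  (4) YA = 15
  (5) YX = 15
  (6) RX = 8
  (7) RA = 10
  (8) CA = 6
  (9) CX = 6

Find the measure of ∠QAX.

Step 1: By the law of cosines on triangle AXQ: AQ² = 7² + 7² − 2·7·7·cos(150°) = 182.87, so AQ ≈ 13.52.
Step 2: By the inverse law of cosines on triangle QAX: cos(∠QAX) = (13.52² + 7² − 7²) / (2·13.52·7) = 182.87/189.32 = 0.9659, so ∠QAX = 15°.

Therefore, the measure of angle ∠QAX = 15°.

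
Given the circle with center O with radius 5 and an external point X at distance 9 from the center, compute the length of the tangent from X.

The tangent, radius, and line from the external point to the center form a right triangle.
The right angle is where the tangent meets the radius.
By the Pythagorean theorem: tangent² + 5² = 9²
tangent² = 81 - 25 = 56
tangent = 2*sqrt(14)

2*sqrt(14)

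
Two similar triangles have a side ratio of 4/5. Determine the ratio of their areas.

Area ratio = (side ratio)^2 = (4/5)^2 = 16:25.

16:25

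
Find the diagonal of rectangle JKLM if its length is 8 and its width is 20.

d = sqrt(8^2 + 20^2) = sqrt(464) = 4*sqrt(29)

4*sqrt(29)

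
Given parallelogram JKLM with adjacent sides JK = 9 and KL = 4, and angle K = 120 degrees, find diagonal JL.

Law of cosines: d^2 = 9^2 + 4^2 - 2(9)(4)cos(120°) = 133, so d = sqrt(133).

sqrt(133)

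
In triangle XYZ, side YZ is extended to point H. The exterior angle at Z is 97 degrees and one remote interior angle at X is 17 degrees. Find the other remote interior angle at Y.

By the exterior angle theorem: exterior angle = sum of remote interior angles.
97 = 17 + angle Y
angle Y = 97 - 17 = 80 degrees

80 degrees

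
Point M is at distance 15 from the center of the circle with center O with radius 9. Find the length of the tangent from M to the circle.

Let T be the point of tangency. Then OT ⊥ MT (radius ⊥ tangent).
In right triangle OTM: OM² = OT² + MT²
15² = 9² + MT²
MT² = 144, MT = 12

12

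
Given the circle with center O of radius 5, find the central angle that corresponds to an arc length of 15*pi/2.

The full circumference is 2πr = 10*pi.
The arc is 15*pi/2 / 10*pi = 3/4 of the full circle.
So the central angle = 3/4 × 360° = 270°.

270°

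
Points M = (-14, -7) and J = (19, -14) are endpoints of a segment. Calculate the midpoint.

The midpoint is the average of the coordinates:
x: (-14 + 19)/2 = 5/2
y: (-7 + -14)/2 = -21/2
Midpoint = (5/2, -21/2)

(5/2, -21/2)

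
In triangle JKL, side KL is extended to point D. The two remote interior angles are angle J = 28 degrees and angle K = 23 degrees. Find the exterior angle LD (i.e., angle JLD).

Exterior angle = 28 + 23 = 51 degrees (exterior angle theorem).

51 degrees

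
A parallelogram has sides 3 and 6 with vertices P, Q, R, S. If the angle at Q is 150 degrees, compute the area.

Area = 3 * 6 * sin(150°) = 18 * 1/2 = 9

9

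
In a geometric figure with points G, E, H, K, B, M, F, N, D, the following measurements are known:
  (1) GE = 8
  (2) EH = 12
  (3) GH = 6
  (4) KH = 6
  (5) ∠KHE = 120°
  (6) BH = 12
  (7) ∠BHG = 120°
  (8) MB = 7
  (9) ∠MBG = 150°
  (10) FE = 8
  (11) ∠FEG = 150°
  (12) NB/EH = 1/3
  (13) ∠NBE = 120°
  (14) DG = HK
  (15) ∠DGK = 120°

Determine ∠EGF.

Step 1: By the law of cosines on triangle GEF: GF² = 8² + 8² − 2·8·8·cos(150°) = 238.85, so GF ≈ 15.45.
Step 2: By the inverse law of cosines on triangle EGF: cos(∠EGF) = (8² + 15.45² − 8²) / (2·8·15.45) = 238.85/247.28 = 0.9659, so ∠EGF = 15°.

Therefore, the measure of angle ∠EGF = 15°.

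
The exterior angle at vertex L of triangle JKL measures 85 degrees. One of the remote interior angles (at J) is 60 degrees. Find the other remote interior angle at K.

By the exterior angle theorem: exterior angle = sum of remote interior angles.
85 = 60 + angle K
angle K = 85 - 60 = 25 degrees

25 degrees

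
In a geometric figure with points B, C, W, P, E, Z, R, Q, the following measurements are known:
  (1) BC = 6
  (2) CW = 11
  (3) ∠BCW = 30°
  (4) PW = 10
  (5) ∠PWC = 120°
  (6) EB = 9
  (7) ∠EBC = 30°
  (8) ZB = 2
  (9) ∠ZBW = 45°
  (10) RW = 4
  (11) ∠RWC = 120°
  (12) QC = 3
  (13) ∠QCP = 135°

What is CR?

Step 1: By the law of cosines on triangle CWR: CR² = 11² + 4² − 2·11·4·cos(120°) = 181, so CR = √181.

Therefore, the length of CR = √181.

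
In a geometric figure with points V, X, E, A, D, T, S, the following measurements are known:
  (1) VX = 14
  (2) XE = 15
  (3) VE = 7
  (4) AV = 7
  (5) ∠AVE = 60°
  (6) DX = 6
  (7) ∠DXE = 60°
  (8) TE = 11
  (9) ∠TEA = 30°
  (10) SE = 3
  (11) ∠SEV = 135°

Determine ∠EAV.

Step 1: By the law of cosines on triangle AVE: AE² = 7² + 7² − 2·7·7·cos(60°) = 49, so AE = 7.
Step 2: By the inverse law of cosines on triangle EAV: cos(∠EAV) = (7² + 7² − 7²) / (2·7·7) = 49/98 = 0.5, so ∠EAV = 60°.

Therefore, the measure of angle ∠EAV = 60°.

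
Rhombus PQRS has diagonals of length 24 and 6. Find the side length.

Half-diagonals are 12 and 3. side = sqrt(12^2 + 3^2) = sqrt(153) = 3*sqrt(17)

3*sqrt(17)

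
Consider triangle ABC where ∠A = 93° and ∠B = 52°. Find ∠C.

By the triangle angle sum property, the three interior angles of any triangle add up to 180°.
We know angle A = 93° and angle B = 52°, so their sum is 145°.
Therefore angle C = 180° - 145° = 35°.

35 degrees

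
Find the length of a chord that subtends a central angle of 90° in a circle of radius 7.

Drop a perpendicular from the center to the chord, bisecting both the chord and the central angle.
Each half-chord = r sin(θ/2) = 7 sin(45°).
The full chord = 2 × 7 × sin(45°) = 7*sqrt(2).

7*sqrt(2)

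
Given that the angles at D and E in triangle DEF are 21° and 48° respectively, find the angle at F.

The interior angles sum to 180°: angle F = 180 - 21 - 48 = 111°.
The triangle is obtuse (angles 21°, 48°, 111°).

111 degrees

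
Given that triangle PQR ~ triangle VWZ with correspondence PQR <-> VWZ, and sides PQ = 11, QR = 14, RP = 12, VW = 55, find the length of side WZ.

k = 55/11 = 5. WZ = 5 * 14 = 70.

70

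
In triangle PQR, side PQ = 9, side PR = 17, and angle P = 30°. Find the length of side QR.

When two sides and the included angle are known, the law of cosines gives the third side.
c^2 = a^2 + b^2 - 2ab cos(C) generalizes the Pythagorean theorem to non-right triangles.
Here: QR^2 = 81 + 289 - 306*(sqrt(3)/2) = 370 - 153*sqrt(3)
QR = sqrt(370 - 153*sqrt(3))

sqrt(370 - 153*sqrt(3))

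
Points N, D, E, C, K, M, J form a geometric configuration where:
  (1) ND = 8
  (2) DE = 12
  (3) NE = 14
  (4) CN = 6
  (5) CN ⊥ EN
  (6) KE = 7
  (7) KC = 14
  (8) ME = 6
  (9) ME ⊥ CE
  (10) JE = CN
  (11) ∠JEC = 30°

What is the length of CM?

Step 1: By the law of cosines on triangle ENC: EC² = 14² + 6² − 2·14·6·cos(90°) = 232, so EC = 2·√58.
Step 2: By the law of cosines on triangle CEM: CM² = (2·√58)² + 6² − 2·2·√58·6·cos(90°) = 268, so CM = 2·√67.

Therefore, the length of CM = 2·√67.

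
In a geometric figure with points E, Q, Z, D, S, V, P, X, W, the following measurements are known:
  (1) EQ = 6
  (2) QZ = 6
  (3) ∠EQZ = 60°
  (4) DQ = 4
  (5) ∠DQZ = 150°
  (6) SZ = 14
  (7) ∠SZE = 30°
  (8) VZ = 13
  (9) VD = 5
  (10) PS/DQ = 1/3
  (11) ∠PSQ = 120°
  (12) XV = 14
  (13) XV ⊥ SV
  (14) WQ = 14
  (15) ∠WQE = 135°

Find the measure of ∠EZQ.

Step 1: By the law of cosines on triangle ZQE: ZE² = 6² + 6² − 2·6·6·cos(60°) = 36, so ZE = 6.
Step 2: By the inverse law of cosines on triangle EZQ: cos(∠EZQ) = (6² + 6² − 6²) / (2·6·6) = 36/72 = 0.5, so ∠EZQ = 60°.

Therefore, the measure of angle ∠EZQ = 60°.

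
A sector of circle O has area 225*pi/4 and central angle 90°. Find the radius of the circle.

The sector covers 90°/360° = 1/4 of the full circle.
Full circle area = 225*pi/4 / 1/4 = 225*pi.
Since full area = πr², we get r² = 225*pi/π = 225, so r = 15.

15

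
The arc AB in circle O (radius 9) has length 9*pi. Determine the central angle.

Arc length L = 2πr × θ/360, so θ = 360L / (2πr).
θ = 360 × 9*pi / (2π × 9)
θ = 180°
θ = 180°

180°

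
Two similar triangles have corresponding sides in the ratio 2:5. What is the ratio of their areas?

Area ratio = (side ratio)^2 = (2/5)^2 = 4:25.

4:25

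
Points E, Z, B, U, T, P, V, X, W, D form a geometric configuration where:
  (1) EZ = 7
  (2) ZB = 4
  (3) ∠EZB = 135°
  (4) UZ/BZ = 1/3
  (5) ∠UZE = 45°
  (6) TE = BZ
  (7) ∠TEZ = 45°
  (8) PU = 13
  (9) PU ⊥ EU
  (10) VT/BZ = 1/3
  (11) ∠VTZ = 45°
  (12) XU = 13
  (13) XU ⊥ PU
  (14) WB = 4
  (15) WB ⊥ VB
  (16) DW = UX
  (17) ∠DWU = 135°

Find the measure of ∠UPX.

Step 1: By the law of cosines on triangle PUX: PX² = 13² + 13² − 2·13·13·cos(90°) = 338, so PX = 13·√2.
Step 2: By the inverse law of cosines on triangle UPX: cos(∠UPX) = (13² + (13·√2)² − 13²) / (2·13·13·√2) = 338/478 = 0.7071, so ∠UPX = 45°.

Therefore, the measure of angle ∠UPX = 45°.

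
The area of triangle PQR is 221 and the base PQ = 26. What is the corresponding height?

height = 2 * 221 / 26 = 17

17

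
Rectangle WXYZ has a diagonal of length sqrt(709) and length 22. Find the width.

Using the Pythagorean theorem: d^2 = a^2 + b^2
b^2 = d^2 - a^2
b^2 = 709 - 484
b^2 = 225
b = sqrt(225) = 15

15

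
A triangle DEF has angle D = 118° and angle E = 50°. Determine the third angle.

Let angle F = x. Then 118 + 50 + x = 180.
x = 180 - 168 = 12 degrees.

12 degrees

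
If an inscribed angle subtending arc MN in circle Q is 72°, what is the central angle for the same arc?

Central angle = 2 × 72° = 144° (inscribed angle theorem).

144°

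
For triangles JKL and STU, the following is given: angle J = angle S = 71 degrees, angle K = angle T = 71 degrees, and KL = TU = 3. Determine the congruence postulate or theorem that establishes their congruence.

Consider the given information: angle J = angle S = 71 degrees, angle K = angle T = 71 degrees, and KL = TU = 3
This is not ASA or HL: ASA requires two angles and the side between them. HL only applies to right triangles with matching hypotenuse and leg.
The correct criterion is AAS. Two pairs of corresponding angles and a non-included side are equal (Angle-Angle-Side).

AAS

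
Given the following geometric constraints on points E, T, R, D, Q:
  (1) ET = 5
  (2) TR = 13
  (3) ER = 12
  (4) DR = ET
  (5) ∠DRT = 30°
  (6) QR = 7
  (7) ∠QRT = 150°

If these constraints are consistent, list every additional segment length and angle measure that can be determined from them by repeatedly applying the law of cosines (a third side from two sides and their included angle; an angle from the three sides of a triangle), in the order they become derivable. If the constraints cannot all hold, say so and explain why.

The constraints are consistent. Derivable facts, in order:
After 1 step:
- TD ≈ 9.02
- TQ ≈ 19.38
- ∠ERT = 22.62°
- ∠ETR = 67.38°
- ∠RET = 90°
After 2 steps:
- ∠DTR = 16.09°
- ∠QTR = 10.4°
- ∠RDT = 133.91°
- ∠RQT = 19.6°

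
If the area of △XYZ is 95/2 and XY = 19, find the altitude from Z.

Area = (1/2) * base * height
height = 2 * Area / base
height = 2 * 95/2 / 19
height = 95 / 19
height = 5

5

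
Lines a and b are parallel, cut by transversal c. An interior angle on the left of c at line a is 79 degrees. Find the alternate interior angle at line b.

Alternate interior angles formed by parallel lines and a transversal are equal.
The given angle is 79 degrees.
The alternate interior angle = 79 degrees.

79 degrees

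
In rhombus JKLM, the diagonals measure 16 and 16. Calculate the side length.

In a rhombus, the diagonals bisect each other perpendicularly, creating four congruent right triangles.
Each triangle has legs 8 (half of 16) and 8 (half of 16).
The hypotenuse of each right triangle is a side of the rhombus:
side = sqrt(8^2 + 8^2) = sqrt(128) = 8*sqrt(2)

8*sqrt(2)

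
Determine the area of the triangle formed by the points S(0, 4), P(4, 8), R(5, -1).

Using the Shoelace formula for a triangle:
Area = (1/2)|x0(y1 - y2) + x1(y2 - y0) + x2(y0 - y1)|
Area = (1/2)|0(8 - -1) + 4(-1 - 4) + 5(4 - 8)|
Area = (1/2)|0 + -20 + -20|
Area = (1/2)|-40|
Area = (1/2)(40)
Area = 20

20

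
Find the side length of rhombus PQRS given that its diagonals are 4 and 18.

Half-diagonals are 2 and 9. side = sqrt(2^2 + 9^2) = sqrt(85)

sqrt(85)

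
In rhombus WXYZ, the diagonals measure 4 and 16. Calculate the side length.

The diagonals of a rhombus bisect each other at right angles.
Half-diagonals: 4/2 = 2 and 16/2 = 8
side = sqrt(2^2 + 8^2)
side = sqrt(4 + 64)
side = sqrt(68) = 2*sqrt(17)

2*sqrt(17)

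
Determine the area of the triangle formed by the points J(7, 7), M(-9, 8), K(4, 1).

The Shoelace formula computes the area from vertex coordinates by summing cross products.
For vertices (7,7), (-9,8), (4,1):
Signed sum = 7*8 - -9*7 + -9*1 - 4*8 + 4*7 - 7*1
= 119 + -41 + 21 = 99
Area = (1/2)|99| = 99/2.

99/2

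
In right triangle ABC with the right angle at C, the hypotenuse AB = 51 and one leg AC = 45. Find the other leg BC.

By the Pythagorean theorem: BC^2 = AB^2 - AC^2
BC^2 = 51^2 - 45^2 = 2601 - 2025 = 576
BC = sqrt(576) = 24

24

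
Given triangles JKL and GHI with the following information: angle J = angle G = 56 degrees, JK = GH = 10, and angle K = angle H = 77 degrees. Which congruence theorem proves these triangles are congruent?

The given information matches ASA: Two pairs of corresponding angles and the included side are equal (Angle-Side-Angle).

ASA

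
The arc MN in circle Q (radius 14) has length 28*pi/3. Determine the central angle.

The full circumference is 2πr = 28*pi.
The arc is 28*pi/3 / 28*pi = 1/3 of the full circle.
So the central angle = 1/3 × 360° = 120°.

120°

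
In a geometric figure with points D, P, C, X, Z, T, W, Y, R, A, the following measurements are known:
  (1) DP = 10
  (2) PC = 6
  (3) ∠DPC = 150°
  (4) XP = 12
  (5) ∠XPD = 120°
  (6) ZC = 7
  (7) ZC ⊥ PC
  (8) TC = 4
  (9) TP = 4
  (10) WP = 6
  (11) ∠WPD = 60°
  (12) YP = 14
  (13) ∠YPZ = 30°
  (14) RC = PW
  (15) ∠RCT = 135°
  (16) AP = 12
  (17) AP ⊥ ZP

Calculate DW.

Step 1: By the law of cosines on triangle DPW: DW² = 10² + 6² − 2·10·6·cos(60°) = 76, so DW = 2·√19.

Therefore, the length of DW = 2·√19.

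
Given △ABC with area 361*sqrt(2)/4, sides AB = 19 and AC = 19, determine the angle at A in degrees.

Area = (1/2) * a * b * sin(C)
sin(C) = 2 * Area / (a * b)
sin(C) = 2 * 361*sqrt(2)/4 / (19 * 19)
sin(C) = sqrt(2)/2
C = arcsin(sqrt(2)/2) = 45°
Since sin(180° - C) = sin(C), the obtuse angle 135° gives the same area, so C = 45° or C = 135°.

45° or 135°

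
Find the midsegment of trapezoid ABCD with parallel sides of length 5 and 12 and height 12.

midsegment = (5 + 12) / 2 = 17 / 2 = 17/2

17/2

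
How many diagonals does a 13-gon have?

The number of diagonals in an n-gon is n(n - 3)/2.
For n = 13: 13(13 - 3)/2 = 13 × 10 / 2 = 65.

65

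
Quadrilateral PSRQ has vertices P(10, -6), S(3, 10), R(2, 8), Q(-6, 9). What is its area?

Using the Shoelace formula for a quadrilateral (vertices in order):
Area = (1/2)|sum of (x_i * y_(i+1) - x_(i+1) * y_i)|
Terms: (10*10 - 3*-6) = 118, (3*8 - 2*10) = 4, (2*9 - -6*8) = 66, (-6*-6 - 10*9) = -54
Sum = 134
Area = (1/2)(134) = 67

67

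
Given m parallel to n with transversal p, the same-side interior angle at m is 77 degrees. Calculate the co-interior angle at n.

Co-interior angles (same-side interior) formed by parallel lines and a transversal are supplementary (sum to 180 degrees).
The given angle is 77 degrees.
The co-interior angle = 180 - 77 = 103 degrees.

103 degrees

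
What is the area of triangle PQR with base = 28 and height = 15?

A triangle's area is half the area of a rectangle with the same base and height.
Area = (1/2) * 28 * 15 = 210.

210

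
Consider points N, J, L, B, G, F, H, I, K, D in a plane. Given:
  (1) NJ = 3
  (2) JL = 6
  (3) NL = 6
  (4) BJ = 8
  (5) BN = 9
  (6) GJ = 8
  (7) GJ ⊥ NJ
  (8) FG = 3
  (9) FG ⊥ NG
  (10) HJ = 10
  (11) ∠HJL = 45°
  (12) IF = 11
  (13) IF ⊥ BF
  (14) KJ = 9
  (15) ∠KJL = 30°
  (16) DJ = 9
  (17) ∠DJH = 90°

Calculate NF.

Step 1: By the law of cosines on triangle GJN: GN² = 8² + 3² − 2·8·3·cos(90°) = 73, so GN = √73.
Step 2: By the law of cosines on triangle NGF: NF² = √73² + 3² − 2·√73·3·cos(90°) = 82, so NF = √82.

Therefore, the length of NF = √82.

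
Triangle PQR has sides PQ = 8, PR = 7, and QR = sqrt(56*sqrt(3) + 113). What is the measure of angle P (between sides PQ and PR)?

By the inverse law of cosines: cos(P) = (PQ² + PR² - QR²) / (2 × PQ × PR)
cos(P) = (8² + 7² - (sqrt(56*sqrt(3) + 113))²) / (2 × 8 × 7)
cos(P) = (64 + 49 - (56*sqrt(3) + 113)) / 112
cos(P) = -sqrt(3)/2
P = arccos(-sqrt(3)/2) = 150°

150°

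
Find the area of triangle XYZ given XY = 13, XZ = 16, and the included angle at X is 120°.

Area = (1/2)(13)(16) sin(120°) = (1/2)(13)(16)(sqrt(3)/2) = 52*sqrt(3)

52*sqrt(3)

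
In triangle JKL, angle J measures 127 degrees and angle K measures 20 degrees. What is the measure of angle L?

Let angle L = x. Then 127 + 20 + x = 180.
x = 180 - 147 = 33 degrees.

33 degrees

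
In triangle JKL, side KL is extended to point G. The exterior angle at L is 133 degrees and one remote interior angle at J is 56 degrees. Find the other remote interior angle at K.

By the exterior angle theorem: exterior angle = sum of remote interior angles.
133 = 56 + angle K
angle K = 133 - 56 = 77 degrees

77 degrees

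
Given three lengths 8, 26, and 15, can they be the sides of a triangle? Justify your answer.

Check the triangle inequality: 8 + 15 = 23 ≤ 26.
Since the sum of two sides does not exceed the third, no triangle can be formed.

No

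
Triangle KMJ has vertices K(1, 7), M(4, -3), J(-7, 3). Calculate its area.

Shoelace: Area = (1/2)|1(-3-3) + 4(3-7) + -7(7--3)| = (1/2)(92) = 46

46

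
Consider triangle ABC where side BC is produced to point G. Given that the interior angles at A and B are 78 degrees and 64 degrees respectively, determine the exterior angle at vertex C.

By the exterior angle theorem, an exterior angle of a triangle equals the sum of the two remote interior angles.
Exterior angle = angle A + angle B
Exterior angle = 78 + 64 = 142 degrees

142 degrees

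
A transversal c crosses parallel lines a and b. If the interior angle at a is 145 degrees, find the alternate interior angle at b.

Alternate interior angles lie on opposite sides of the transversal, between the parallel lines.
By the alternate interior angle theorem, they are equal: 145 degrees.

145 degrees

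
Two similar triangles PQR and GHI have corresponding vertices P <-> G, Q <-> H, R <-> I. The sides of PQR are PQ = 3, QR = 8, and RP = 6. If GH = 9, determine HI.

Similar triangles have proportional sides. Setting up the proportion:
GH / PQ = HI / QR
9 / 3 = HI / 8
HI = 8 * 9 / 3 = 24.

24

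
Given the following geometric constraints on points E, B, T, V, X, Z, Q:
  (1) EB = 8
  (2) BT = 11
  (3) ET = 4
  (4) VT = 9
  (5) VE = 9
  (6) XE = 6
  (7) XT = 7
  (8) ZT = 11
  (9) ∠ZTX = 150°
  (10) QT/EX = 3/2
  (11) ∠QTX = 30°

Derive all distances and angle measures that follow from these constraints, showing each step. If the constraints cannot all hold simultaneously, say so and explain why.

The constraints are consistent.

From the given relations:
  QT = 3/2·EX = 3/2·6 = 9

Step 1: From XT = 7, TZ = 11, and ∠XTZ = 150°, by the law of cosines:
  XZ² = XT² + TZ² - 2·XT·TZ·cos(150°) = 49 + 121 + 133.4 = 303.4
  XZ ≈ 17.42

Step 2: From XT = 7, TQ = 9, and ∠XTQ = 30°, by the law of cosines:
  XQ² = XT² + TQ² - 2·XT·TQ·cos(30°) = 49 + 81 - 109.1 = 20.88
  XQ ≈ 4.57

Step 3: From EB = 8, ET = 4, BT = 11, by the inverse law of cosines:
  cos(∠BET) = (EB² + ET² - BT²) / (2·EB·ET)
  ∠BET = 129.84°

Step 4: From ET = 4, EV = 9, TV = 9, by the inverse law of cosines:
  cos(∠TEV) = (ET² + EV² - TV²) / (2·ET·EV)
  ∠TEV = 77.16°

Step 5: From ET = 4, EX = 6, TX = 7, by the inverse law of cosines:
  cos(∠TEX) = (ET² + EX² - TX²) / (2·ET·EX)
  ∠TEX = 86.42°

Step 6: From BE = 8, BT = 11, ET = 4, by the inverse law of cosines:
  cos(∠EBT) = (BE² + BT² - ET²) / (2·BE·BT)
  ∠EBT = 16.21°

Step 7: From TB = 11, TE = 4, BE = 8, by the inverse law of cosines:
  cos(∠BTE) = (TB² + TE² - BE²) / (2·TB·TE)
  ∠BTE = 33.95°

Step 8: From TE = 4, TV = 9, EV = 9, by the inverse law of cosines:
  cos(∠ETV) = (TE² + TV² - EV²) / (2·TE·TV)
  ∠ETV = 77.16°

Step 9: From TE = 4, TX = 7, EX = 6, by the inverse law of cosines:
  cos(∠ETX) = (TE² + TX² - EX²) / (2·TE·TX)
  ∠ETX = 58.81°

Step 10: From VE = 9, VT = 9, ET = 4, by the inverse law of cosines:
  cos(∠EVT) = (VE² + VT² - ET²) / (2·VE·VT)
  ∠EVT = 25.68°

Step 11: From XE = 6, XT = 7, ET = 4, by the inverse law of cosines:
  cos(∠EXT) = (XE² + XT² - ET²) / (2·XE·XT)
  ∠EXT = 34.77°

Step 12: From XQ = 4.57, XT = 7, QT = 9, by the inverse law of cosines:
  cos(∠QXT) = (XQ² + XT² - QT²) / (2·XQ·XT)
  ∠QXT = 100.01°

Step 13: From XT = 7, XZ = 17.42, TZ = 11, by the inverse law of cosines:
  cos(∠TXZ) = (XT² + XZ² - TZ²) / (2·XT·XZ)
  ∠TXZ = 18.41°

Step 14: From ZT = 11, ZX = 17.42, TX = 7, by the inverse law of cosines:
  cos(∠TZX) = (ZT² + ZX² - TX²) / (2·ZT·ZX)
  ∠TZX = 11.59°

Step 15: From QT = 9, QX = 4.57, TX = 7, by the inverse law of cosines:
  cos(∠TQX) = (QT² + QX² - TX²) / (2·QT·QX)
  ∠TQX = 49.99°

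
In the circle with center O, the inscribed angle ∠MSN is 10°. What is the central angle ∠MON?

Central angle = 2 × 10° = 20° (inscribed angle theorem).

20°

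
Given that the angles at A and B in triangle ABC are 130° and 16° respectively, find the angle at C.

The interior angles sum to 180°: angle C = 180 - 130 - 16 = 34°.
The triangle is obtuse (angles 130°, 16°, 34°).

34 degrees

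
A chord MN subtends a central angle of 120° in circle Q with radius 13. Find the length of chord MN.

Chord = 2(13) sin(60°) = 13*sqrt(3)

13*sqrt(3)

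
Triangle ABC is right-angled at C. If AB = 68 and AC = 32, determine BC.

BC = sqrt(68^2 - 32^2) = sqrt(3600) = 60

60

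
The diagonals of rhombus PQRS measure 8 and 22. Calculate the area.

The diagonals of a rhombus divide it into four right triangles.
Each triangle has legs 8/ 2 = 4 and 22/2 = 11, so each has area (1/2)*4*11 = 22.
Four such triangles give total area = (d1 * d2) / 2 = 88.

88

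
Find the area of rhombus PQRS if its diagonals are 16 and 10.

Area of a rhombus = (d1 * d2) / 2
Area = (16 * 10) / 2
Area = 160 / 2
Area = 80

80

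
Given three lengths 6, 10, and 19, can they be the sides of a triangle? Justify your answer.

Check the triangle inequality: 6 + 10 = 16 ≤ 19.
Since the sum of two sides does not exceed the third, no triangle can be formed.

No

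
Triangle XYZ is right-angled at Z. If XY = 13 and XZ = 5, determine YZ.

Rearranging the Pythagorean theorem to solve for the unknown leg:
leg^2 = hypotenuse^2 - known_leg^2 = 169 - 25 = 144
leg = sqrt(144) = 12.

12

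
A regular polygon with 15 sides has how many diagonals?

The number of diagonals in an n-gon is n(n - 3)/2.
For n = 15: 15(15 - 3)/2 = 15 × 12 / 2 = 90.

90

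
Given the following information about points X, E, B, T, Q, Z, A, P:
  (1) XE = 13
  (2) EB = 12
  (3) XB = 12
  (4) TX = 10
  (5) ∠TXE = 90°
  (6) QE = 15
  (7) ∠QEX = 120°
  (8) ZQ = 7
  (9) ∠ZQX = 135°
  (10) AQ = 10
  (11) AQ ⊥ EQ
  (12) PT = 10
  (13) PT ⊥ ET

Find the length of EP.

Step 1: By the law of cosines on triangle EXT: ET² = 13² + 10² − 2·13·10·cos(90°) = 269, so ET ≈ 16.4.
Step 2: By the law of cosines on triangle ETP: EP² = 16.4² + 10² − 2·16.4·10·cos(90°) = 369, so EP = 3·√41.

Therefore, the length of EP = 3·√41.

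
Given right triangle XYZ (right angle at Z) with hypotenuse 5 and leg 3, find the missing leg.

YZ = sqrt(5^2 - 3^2) = sqrt(16) = 4

4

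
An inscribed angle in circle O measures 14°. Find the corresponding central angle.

The inscribed angle theorem states that a central angle is always twice any inscribed angle that subtends the same arc.
Since the inscribed angle is 14°, the central angle = 2 × 14° = 28°.

28°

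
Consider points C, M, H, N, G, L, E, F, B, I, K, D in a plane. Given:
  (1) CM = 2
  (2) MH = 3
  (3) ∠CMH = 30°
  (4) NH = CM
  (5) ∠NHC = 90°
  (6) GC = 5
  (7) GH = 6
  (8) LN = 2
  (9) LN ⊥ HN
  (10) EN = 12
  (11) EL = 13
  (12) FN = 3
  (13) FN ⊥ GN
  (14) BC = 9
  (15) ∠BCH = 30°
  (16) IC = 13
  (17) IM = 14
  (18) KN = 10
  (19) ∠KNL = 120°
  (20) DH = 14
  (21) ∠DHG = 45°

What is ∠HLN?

From the given relations: NH = CM = 2.
Step 1: By the law of cosines on triangle LNH: LH² = 2² + 2² − 2·2·2·cos(90°) = 8, so LH = 2·√2.
Step 2: By the inverse law of cosines on triangle HLN: cos(∠HLN) = ((2·√2)² + 2² − 2²) / (2·2·√2·2) = 8/11.31 = 0.7071, so ∠HLN = 45°.

Therefore, the measure of angle ∠HLN = 45°.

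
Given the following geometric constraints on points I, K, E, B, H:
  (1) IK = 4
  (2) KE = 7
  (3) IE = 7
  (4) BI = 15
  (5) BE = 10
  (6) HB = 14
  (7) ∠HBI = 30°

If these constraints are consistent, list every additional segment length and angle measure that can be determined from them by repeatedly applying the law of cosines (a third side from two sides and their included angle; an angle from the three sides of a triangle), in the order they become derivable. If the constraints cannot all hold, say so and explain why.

The constraints are consistent. Derivable facts, in order:
After 1 step:
- IH ≈ 7.57
- ∠BEI = 122.88°
- ∠BIE = 34.05°
- ∠EBI = 23.07°
- ∠EIK = 73.4°
- ∠EKI = 73.4°
- ∠IEK = 33.2°
After 2 steps:
- ∠BHI = 82.33°
- ∠BIH = 67.67°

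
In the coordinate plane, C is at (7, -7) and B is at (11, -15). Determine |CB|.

d = sqrt((4)^2 + (-8)^2) = sqrt(80) = 4*sqrt(5)

4*sqrt(5)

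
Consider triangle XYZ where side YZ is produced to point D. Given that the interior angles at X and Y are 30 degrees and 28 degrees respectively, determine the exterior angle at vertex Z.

Exterior angle = 30 + 28 = 58 degrees (exterior angle theorem).

58 degrees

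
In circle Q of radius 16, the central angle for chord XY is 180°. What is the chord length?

Chord length = 2r sin(θ/2)
= 2 × 16 × sin(180°/2)
= 2 × 16 × sin(90°)
= 32

32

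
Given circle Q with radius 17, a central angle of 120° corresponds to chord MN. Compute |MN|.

Chord = 2(17) sin(60°) = 17*sqrt(3)

17*sqrt(3)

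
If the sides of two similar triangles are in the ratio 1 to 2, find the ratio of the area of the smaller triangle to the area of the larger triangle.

Area ratio = (side ratio)^2 = (1/2)^2 = 1:4.

1:4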